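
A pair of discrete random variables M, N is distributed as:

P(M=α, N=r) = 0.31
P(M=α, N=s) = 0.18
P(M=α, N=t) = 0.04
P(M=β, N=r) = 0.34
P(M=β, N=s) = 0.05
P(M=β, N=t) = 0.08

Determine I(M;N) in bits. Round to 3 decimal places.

Marginals: p(M) = (0.5300, 0.4700), p(N) = (0.6500, 0.2300, 0.1200).
I(M;N) = H(M) + H(N) − H(M,N).
H(M) = 0.9974, H(N) = 1.2587, H(M,N) = 2.1916.
I(M;N) = 0.9974 + 1.2587 − 2.1916 = 0.064 bits.

0.064 bits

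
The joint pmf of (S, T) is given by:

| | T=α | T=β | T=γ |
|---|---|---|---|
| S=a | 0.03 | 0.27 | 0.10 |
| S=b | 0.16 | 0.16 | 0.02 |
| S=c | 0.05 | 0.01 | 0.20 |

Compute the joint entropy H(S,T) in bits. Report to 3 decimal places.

2.700 bits

H(S,T) = −Σ p(x,y)·log₂ p(x,y) over all 9 cells.
  cell (a,α): −0.03·log₂0.03 = 0.1518
  cell (a,β): −0.27·log₂0.27 = 0.5100
  cell (a,γ): −0.10·log₂0.10 = 0.3322
  cell (b,α): −0.16·log₂0.16 = 0.4230
  cell (b,β): −0.16·log₂0.16 = 0.4230
  cell (b,γ): −0.02·log₂0.02 = 0.1129
  cell (c,α): −0.05·log₂0.05 = 0.2161
  cell (c,β): −0.01·log₂0.01 = 0.0664
  cell (c,γ): −0.20·log₂0.20 = 0.4644
Sum = 2.700 bits.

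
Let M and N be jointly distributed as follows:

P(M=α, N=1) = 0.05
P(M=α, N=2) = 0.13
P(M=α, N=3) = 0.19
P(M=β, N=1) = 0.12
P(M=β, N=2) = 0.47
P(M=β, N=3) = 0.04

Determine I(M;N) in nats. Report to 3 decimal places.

0.136 nats

Marginals: p(M) = (0.3700, 0.6300), p(N) = (0.1700, 0.6000, 0.2300).
I(M;N) = H(M) + H(N) − H(M,N).
H(M) = 0.6590, H(N) = 0.9458, H(M,N) = 1.4686.
I(M;N) = 0.6590 + 0.9458 − 1.4686 = 0.136 nats.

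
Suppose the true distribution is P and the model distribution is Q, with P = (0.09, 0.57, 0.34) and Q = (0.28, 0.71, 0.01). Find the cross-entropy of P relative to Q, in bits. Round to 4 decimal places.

2.7058 bits

H(P,Q) = −Σ p·log₂ q.
  −0.09·log₂(0.28) = 0.16529
  −0.57·log₂(0.71) = 0.28164
  −0.34·log₂(0.01) = 2.25891
H(P,Q) = 2.7058 bits.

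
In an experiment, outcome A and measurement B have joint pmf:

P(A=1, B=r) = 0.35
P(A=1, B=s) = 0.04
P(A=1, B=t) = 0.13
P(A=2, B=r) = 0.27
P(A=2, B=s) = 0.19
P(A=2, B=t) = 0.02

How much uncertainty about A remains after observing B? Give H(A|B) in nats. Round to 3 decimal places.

0.590 nats

Chain rule: H(A|B) = H(A,B) − H(B).
Marginals: p(A) = (0.5200, 0.4800), p(B) = (0.6200, 0.2300, 0.1500).
H(A,B) = 1.5087 nats; H(B) = 0.9190 nats.
H(A|B) = 1.5087 − 0.9190 = 0.590 nats.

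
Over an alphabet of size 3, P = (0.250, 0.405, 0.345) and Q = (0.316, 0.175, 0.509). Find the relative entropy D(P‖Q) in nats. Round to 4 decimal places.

D(P‖Q) = Σ p·ln(p/q).
  0.250·ln(0.250/0.316) = -0.05857
  0.405·ln(0.405/0.175) = 0.33984
  0.345·ln(0.345/0.509) = -0.13417
D(P‖Q) = 0.1471 nats.

0.1471 nats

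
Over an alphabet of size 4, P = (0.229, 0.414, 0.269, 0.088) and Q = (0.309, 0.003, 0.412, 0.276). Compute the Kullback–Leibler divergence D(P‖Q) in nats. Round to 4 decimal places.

1.7560 nats

D(P‖Q) = Σ p·ln(p/q).
  0.229·ln(0.229/0.309) = -0.06861
  0.414·ln(0.414/0.003) = 2.03988
  0.269·ln(0.269/0.412) = -0.11468
  0.088·ln(0.088/0.276) = -0.10059
D(P‖Q) = 1.7560 nats.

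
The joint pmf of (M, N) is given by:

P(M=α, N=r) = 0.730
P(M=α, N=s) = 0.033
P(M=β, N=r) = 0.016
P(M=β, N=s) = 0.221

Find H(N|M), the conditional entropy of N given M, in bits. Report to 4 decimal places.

0.2806 bits

Marginals: p(M) = (0.7630, 0.2370), p(N) = (0.7460, 0.2540).
H(N|M) = Σ p(M) · H(N|M=·).
  M=α: p=0.7630, H(N|M=α) = 0.2570
  M=β: p=0.2370, H(N|M=β) = 0.3566
Weighted sum = 0.2806 bits.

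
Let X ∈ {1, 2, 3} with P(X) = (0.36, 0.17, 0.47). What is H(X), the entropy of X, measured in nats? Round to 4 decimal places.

1.0239 nats

H(X) = −Σ p·ln p.
  −(0.36)·ln(0.36) = 0.36779
  −(0.17)·ln(0.17) = 0.30123
  −(0.47)·ln(0.47) = 0.35486
Sum: 0.36779 + 0.30123 + 0.35486 = 1.0239 nats.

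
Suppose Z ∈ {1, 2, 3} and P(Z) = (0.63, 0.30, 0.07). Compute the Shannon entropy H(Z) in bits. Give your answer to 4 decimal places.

H(Z) = −Σ p·log₂ p.
  −(0.63)·log₂(0.63) = 0.41994
  −(0.30)·log₂(0.30) = 0.52109
  −(0.07)·log₂(0.07) = 0.26856
Sum: 0.41994 + 0.52109 + 0.26856 = 1.2096 bits.

1.2096 bits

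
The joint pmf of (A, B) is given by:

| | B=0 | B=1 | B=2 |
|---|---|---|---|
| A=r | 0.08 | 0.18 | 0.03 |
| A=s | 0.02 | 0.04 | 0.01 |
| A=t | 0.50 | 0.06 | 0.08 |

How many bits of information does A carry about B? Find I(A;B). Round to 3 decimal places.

0.233 bits

Marginals: p(A) = (0.2900, 0.0700, 0.6400), p(B) = (0.6000, 0.2800, 0.1200).
I(A;B) = Σ p(x,y)·log₂[p(x,y)/(p(x)p(y))].
  (r,0): 0.08·log₂(0.4598) = -0.0897
  (r,1): 0.18·log₂(2.2167) = 0.2067
  (r,2): 0.03·log₂(0.8621) = -0.0064
  (s,0): 0.02·log₂(0.4762) = -0.0214
  (s,1): 0.04·log₂(2.0408) = 0.0412
  (s,2): 0.01·log₂(1.1905) = 0.0025
  (t,0): 0.50·log₂(1.3021) = 0.1904
  (t,1): 0.06·log₂(0.3348) = -0.0947
  (t,2): 0.08·log₂(1.0417) = 0.0047
Sum = 0.233 bits.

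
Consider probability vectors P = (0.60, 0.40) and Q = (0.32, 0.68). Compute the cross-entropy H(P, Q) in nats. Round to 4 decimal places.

0.8379 nats

H(P,Q) = −Σ p·ln q.
  −0.60·ln(0.32) = 0.68366
  −0.40·ln(0.68) = 0.15426
H(P,Q) = 0.8379 nats.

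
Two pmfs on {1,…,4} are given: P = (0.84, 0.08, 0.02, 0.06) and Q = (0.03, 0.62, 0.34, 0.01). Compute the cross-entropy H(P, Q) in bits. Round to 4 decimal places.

4.7344 bits

H(P,Q) = −Σ p·log₂ q.
  −0.84·log₂(0.03) = 4.24947
  −0.08·log₂(0.62) = 0.05517
  −0.02·log₂(0.34) = 0.03113
  −0.06·log₂(0.01) = 0.39863
H(P,Q) = 4.7344 bits.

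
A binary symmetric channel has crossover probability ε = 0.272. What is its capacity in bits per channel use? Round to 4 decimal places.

0.1557 bits

Binary symmetric channel: C = 1 − h₂(ε) where h₂ is the binary entropy function.
h₂(0.272) = −0.272·log₂0.272 − 0.728·log₂0.728 = 0.8443.
C = 1 − 0.8443 = 0.1557 bits per channel use.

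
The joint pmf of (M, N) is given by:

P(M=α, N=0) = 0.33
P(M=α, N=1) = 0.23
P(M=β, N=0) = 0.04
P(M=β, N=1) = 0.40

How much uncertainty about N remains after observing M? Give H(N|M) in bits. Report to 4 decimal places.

0.7404 bits

Marginals: p(M) = (0.5600, 0.4400), p(N) = (0.3700, 0.6300).
H(N|M) = Σ p(M) · H(N|M=·).
  M=α: p=0.5600, H(N|M=α) = 0.9769
  M=β: p=0.4400, H(N|M=β) = 0.4395
Weighted sum = 0.7404 bits.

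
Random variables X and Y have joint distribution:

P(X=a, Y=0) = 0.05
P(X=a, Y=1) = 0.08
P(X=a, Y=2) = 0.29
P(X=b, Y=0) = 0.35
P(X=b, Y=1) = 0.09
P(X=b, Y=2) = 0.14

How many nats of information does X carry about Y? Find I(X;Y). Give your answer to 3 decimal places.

Marginals: p(X) = (0.4200, 0.5800), p(Y) = (0.4000, 0.1700, 0.4300).
I(X;Y) = Σ p(x,y)·ln[p(x,y)/(p(x)p(y))].
  (a,0): 0.05·ln(0.2976) = -0.0606
  (a,1): 0.08·ln(1.1204) = 0.0091
  (a,2): 0.29·ln(1.6058) = 0.1373
  (b,0): 0.35·ln(1.5086) = 0.1439
  (b,1): 0.09·ln(0.9128) = -0.0082
  (b,2): 0.14·ln(0.5613) = -0.0808
Sum = 0.141 nats.

0.141 nats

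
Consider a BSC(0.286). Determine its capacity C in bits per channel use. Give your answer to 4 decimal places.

0.1365 bits

Binary symmetric channel: C = 1 − h₂(ε) where h₂ is the binary entropy function.
h₂(0.286) = −0.286·log₂0.286 − 0.714·log₂0.714 = 0.8635.
C = 1 − 0.8635 = 0.1365 bits per channel use.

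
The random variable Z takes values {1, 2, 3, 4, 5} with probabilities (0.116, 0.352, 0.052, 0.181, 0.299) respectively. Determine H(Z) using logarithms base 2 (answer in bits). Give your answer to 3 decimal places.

H(Z) = −Σ p·log₂ p.
  −(0.116)·log₂(0.116) = 0.3605
  −(0.352)·log₂(0.352) = 0.5302
  −(0.052)·log₂(0.052) = 0.2218
  −(0.181)·log₂(0.181) = 0.4463
  −(0.299)·log₂(0.299) = 0.5208
Sum: 0.3605 + 0.5302 + 0.2218 + 0.4463 + 0.5208 = 2.080 bits.

2.080 bits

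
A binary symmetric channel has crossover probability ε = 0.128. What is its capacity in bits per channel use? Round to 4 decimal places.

Binary symmetric channel: C = 1 − h₂(ε) where h₂ is the binary entropy function.
h₂(0.128) = −0.128·log₂0.128 − 0.872·log₂0.872 = 0.5519.
C = 1 − 0.5519 = 0.4481 bits per channel use.

0.4481 bits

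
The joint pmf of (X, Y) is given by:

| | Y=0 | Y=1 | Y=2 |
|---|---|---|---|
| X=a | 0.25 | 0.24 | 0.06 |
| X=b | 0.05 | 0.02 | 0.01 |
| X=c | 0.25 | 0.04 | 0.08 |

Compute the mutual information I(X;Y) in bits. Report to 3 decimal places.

0.092 bits

Marginals: p(X) = (0.5500, 0.0800, 0.3700), p(Y) = (0.5500, 0.3000, 0.1500).
I(X;Y) = H(X) + H(Y) − H(X,Y).
H(X) = 1.2966, H(Y) = 1.4060, H(X,Y) = 2.6103.
I(X;Y) = 1.2966 + 1.4060 − 2.6103 = 0.092 bits.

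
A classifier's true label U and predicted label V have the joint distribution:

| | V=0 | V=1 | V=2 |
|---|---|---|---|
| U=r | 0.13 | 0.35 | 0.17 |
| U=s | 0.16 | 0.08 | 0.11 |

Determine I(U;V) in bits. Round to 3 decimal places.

0.078 bits

Marginals: p(U) = (0.6500, 0.3500), p(V) = (0.2900, 0.4300, 0.2800).
I(U;V) = H(U) + H(V) − H(U,V).
H(U) = 0.9341, H(V) = 1.5557, H(U,V) = 2.4121.
I(U;V) = 0.9341 + 1.5557 − 2.4121 = 0.078 bits.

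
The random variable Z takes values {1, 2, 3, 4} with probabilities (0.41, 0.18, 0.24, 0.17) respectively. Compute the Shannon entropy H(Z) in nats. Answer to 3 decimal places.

H(Z) = −Σ p·ln p.
  −(0.41)·ln(0.41) = 0.3656
  −(0.18)·ln(0.18) = 0.3087
  −(0.24)·ln(0.24) = 0.3425
  −(0.17)·ln(0.17) = 0.3012
Sum: 0.3656 + 0.3087 + 0.3425 + 0.3012 = 1.318 nats.

1.318 nats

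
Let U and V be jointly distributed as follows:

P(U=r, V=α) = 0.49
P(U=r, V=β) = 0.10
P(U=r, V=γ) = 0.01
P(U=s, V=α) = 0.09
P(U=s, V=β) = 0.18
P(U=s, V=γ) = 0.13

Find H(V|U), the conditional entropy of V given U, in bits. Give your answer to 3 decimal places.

Marginals: p(U) = (0.6000, 0.4000), p(V) = (0.5800, 0.2800, 0.1400).
H(V|U) = Σ p(U) · H(V|U=·).
  U=r: p=0.6000, H(V|U=r) = 0.7679
  U=s: p=0.4000, H(V|U=s) = 1.5296
Weighted sum = 1.073 bits.

1.073 bits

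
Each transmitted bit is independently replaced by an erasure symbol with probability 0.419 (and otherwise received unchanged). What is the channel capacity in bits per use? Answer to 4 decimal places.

0.5810 bits

Binary erasure channel: capacity C = 1 − ε.
C = 1 − 0.419 = 0.5810 bits per channel use.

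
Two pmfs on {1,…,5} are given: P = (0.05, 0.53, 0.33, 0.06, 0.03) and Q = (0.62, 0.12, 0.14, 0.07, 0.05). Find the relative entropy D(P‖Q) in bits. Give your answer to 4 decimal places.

D(P‖Q) = Σ p·log₂(p/q).
  0.05·log₂(0.05/0.62) = -0.18161
  0.53·log₂(0.53/0.12) = 1.13577
  0.33·log₂(0.33/0.14) = 0.40822
  0.06·log₂(0.06/0.07) = -0.01334
  0.03·log₂(0.03/0.05) = -0.02211
D(P‖Q) = 1.3269 bits.

1.3269 bits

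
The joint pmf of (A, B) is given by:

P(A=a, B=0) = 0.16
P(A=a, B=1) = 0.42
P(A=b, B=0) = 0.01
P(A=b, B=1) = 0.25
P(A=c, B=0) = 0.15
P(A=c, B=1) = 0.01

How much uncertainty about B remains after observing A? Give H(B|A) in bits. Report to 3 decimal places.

0.608 bits

Chain rule: H(B|A) = H(A,B) − H(A).
Marginals: p(A) = (0.5800, 0.2600, 0.1600), p(B) = (0.3200, 0.6800).
H(A,B) = 1.9921 bits; H(A) = 1.3841 bits.
H(B|A) = 1.9921 − 1.3841 = 0.608 bits.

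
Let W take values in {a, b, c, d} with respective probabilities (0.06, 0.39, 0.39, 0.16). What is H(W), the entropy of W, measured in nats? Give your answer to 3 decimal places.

H(W) = −Σ p·ln p.
  −(0.06)·ln(0.06) = 0.1688
  −(0.39)·ln(0.39) = 0.3672
  −(0.39)·ln(0.39) = 0.3672
  −(0.16)·ln(0.16) = 0.2932
Sum: 0.1688 + 0.3672 + 0.3672 + 0.2932 = 1.196 nats.

1.196 nats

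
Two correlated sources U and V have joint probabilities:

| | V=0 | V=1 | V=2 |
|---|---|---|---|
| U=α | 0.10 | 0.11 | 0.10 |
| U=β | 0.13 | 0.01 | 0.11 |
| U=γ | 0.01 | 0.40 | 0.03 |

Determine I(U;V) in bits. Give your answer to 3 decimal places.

0.463 bits

Marginals: p(U) = (0.3100, 0.2500, 0.4400), p(V) = (0.2400, 0.5200, 0.2400).
I(U;V) = Σ p(x,y)·log₂[p(x,y)/(p(x)p(y))].
  (α,0): 0.10·log₂(1.3441) = 0.0427
  (α,1): 0.11·log₂(0.6824) = -0.0606
  (α,2): 0.10·log₂(1.3441) = 0.0427
  (β,0): 0.13·log₂(2.1667) = 0.1450
  (β,1): 0.01·log₂(0.0769) = -0.0370
  (β,2): 0.11·log₂(1.8333) = 0.0962
  (γ,0): 0.01·log₂(0.0947) = -0.0340
  (γ,1): 0.40·log₂(1.7483) = 0.3224
  (γ,2): 0.03·log₂(0.2841) = -0.0545
Sum = 0.463 bits.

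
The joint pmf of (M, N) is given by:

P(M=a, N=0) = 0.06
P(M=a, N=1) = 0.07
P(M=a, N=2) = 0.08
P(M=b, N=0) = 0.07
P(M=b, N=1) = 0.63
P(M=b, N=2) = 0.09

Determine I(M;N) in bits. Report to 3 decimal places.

Marginals: p(M) = (0.2100, 0.7900), p(N) = (0.1300, 0.7000, 0.1700).
I(M;N) = H(M) + H(N) − H(M,N).
H(M) = 0.7415, H(N) = 1.1774, H(M,N) = 1.8047.
I(M;N) = 0.7415 + 1.1774 − 1.8047 = 0.114 bits.

0.114 bits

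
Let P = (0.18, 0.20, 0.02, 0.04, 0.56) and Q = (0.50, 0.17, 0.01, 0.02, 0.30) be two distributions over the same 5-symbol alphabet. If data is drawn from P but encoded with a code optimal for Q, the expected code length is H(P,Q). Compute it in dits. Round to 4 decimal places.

H(P,Q) = −Σ p·log₁₀ q.
  −0.18·log₁₀(0.50) = 0.05419
  −0.20·log₁₀(0.17) = 0.15391
  −0.02·log₁₀(0.01) = 0.04000
  −0.04·log₁₀(0.02) = 0.06796
  −0.56·log₁₀(0.30) = 0.29281
H(P,Q) = 0.6089 dits.

0.6089 dits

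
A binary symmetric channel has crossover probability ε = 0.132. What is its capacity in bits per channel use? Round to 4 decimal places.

Binary symmetric channel: C = 1 − h₂(ε) where h₂ is the binary entropy function.
h₂(0.132) = −0.132·log₂0.132 − 0.868·log₂0.868 = 0.5629.
C = 1 − 0.5629 = 0.4371 bits per channel use.

0.4371 bits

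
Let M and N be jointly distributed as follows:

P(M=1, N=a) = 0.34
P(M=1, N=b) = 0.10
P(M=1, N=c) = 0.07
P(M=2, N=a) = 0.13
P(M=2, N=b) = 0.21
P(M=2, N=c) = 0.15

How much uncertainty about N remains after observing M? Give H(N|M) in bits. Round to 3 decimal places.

1.396 bits

Marginals: p(M) = (0.5100, 0.4900), p(N) = (0.4700, 0.3100, 0.2200).
H(N|M) = Σ p(M) · H(N|M=·).
  M=1: p=0.5100, H(N|M=1) = 1.2441
  M=2: p=0.4900, H(N|M=2) = 1.5546
Weighted sum = 1.396 bits.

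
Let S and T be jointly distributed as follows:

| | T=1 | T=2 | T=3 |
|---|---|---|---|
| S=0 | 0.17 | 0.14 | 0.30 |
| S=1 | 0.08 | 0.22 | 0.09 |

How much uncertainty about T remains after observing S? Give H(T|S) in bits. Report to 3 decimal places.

1.473 bits

Marginals: p(S) = (0.6100, 0.3900), p(T) = (0.2500, 0.3600, 0.3900).
H(T|S) = Σ p(S) · H(T|S=·).
  S=0: p=0.6100, H(T|S=0) = 1.5046
  S=1: p=0.3900, H(T|S=1) = 1.4229
Weighted sum = 1.473 bits.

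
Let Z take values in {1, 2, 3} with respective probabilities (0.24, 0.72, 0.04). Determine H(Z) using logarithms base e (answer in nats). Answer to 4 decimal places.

0.7078 nats

H(Z) = −Σ p·ln p.
  −(0.24)·ln(0.24) = 0.34251
  −(0.72)·ln(0.72) = 0.23652
  −(0.04)·ln(0.04) = 0.12876
Sum: 0.34251 + 0.23652 + 0.12876 = 0.7078 nats.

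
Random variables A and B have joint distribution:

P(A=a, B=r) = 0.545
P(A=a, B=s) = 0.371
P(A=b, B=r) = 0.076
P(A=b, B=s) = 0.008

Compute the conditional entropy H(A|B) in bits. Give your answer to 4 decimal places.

0.3889 bits

Chain rule: H(A|B) = H(A,B) − H(B).
Marginals: p(A) = (0.9160, 0.0840), p(B) = (0.6210, 0.3790).
H(A,B) = 1.3462 bits; H(B) = 0.9573 bits.
H(A|B) = 1.3462 − 0.9573 = 0.3889 bits.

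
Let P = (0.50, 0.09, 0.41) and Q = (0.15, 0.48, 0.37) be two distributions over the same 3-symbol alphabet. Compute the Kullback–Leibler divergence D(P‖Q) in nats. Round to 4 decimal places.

D(P‖Q) = Σ p·ln(p/q).
  0.50·ln(0.50/0.15) = 0.60199
  0.09·ln(0.09/0.48) = -0.15066
  0.41·ln(0.41/0.37) = 0.04209
D(P‖Q) = 0.4934 nats.

0.4934 nats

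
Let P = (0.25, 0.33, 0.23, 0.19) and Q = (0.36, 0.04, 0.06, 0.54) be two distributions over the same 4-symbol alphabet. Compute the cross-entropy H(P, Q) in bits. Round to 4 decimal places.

3.0034 bits

H(P,Q) = −Σ p·log₂ q.
  −0.25·log₂(0.36) = 0.36848
  −0.33·log₂(0.04) = 1.53247
  −0.23·log₂(0.06) = 0.93355
  −0.19·log₂(0.54) = 0.16890
H(P,Q) = 3.0034 bits.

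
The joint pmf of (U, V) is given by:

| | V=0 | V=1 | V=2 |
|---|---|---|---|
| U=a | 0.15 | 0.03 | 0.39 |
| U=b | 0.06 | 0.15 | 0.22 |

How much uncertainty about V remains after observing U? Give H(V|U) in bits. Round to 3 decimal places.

Chain rule: H(V|U) = H(U,V) − H(U).
Marginals: p(U) = (0.5700, 0.4300), p(V) = (0.2100, 0.1800, 0.6100).
H(U,V) = 2.2268 bits; H(U) = 0.9858 bits.
H(V|U) = 2.2268 − 0.9858 = 1.241 bits.

1.241 bits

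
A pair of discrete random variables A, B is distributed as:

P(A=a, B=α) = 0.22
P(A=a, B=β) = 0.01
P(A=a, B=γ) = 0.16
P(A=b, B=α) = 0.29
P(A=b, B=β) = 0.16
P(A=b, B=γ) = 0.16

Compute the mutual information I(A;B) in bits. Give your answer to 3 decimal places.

Marginals: p(A) = (0.3900, 0.6100), p(B) = (0.5100, 0.1700, 0.3200).
I(A;B) = H(A) + H(B) − H(A,B).
H(A) = 0.9648, H(B) = 1.4561, H(A,B) = 2.3340.
I(A;B) = 0.9648 + 1.4561 − 2.3340 = 0.087 bits.

0.087 bits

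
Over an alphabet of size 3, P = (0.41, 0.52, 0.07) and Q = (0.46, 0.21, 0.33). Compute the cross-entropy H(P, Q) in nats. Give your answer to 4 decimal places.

1.2075 nats

H(P,Q) = −Σ p·ln q.
  −0.41·ln(0.46) = 0.31838
  −0.52·ln(0.21) = 0.81154
  −0.07·ln(0.33) = 0.07761
H(P,Q) = 1.2075 nats.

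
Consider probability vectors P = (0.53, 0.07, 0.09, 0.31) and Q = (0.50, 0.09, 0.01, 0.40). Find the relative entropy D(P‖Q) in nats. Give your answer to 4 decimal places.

D(P‖Q) = Σ p·ln(p/q).
  0.53·ln(0.53/0.50) = 0.03088
  0.07·ln(0.07/0.09) = -0.01759
  0.09·ln(0.09/0.01) = 0.19775
  0.31·ln(0.31/0.40) = -0.07902
D(P‖Q) = 0.1320 nats.

0.1320 nats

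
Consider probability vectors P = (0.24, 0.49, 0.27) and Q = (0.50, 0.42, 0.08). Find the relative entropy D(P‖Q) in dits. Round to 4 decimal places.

0.0989 dits

D(P‖Q) = Σ p·log₁₀(p/q).
  0.24·log₁₀(0.24/0.50) = -0.07650
  0.49·log₁₀(0.49/0.42) = 0.03280
  0.27·log₁₀(0.27/0.08) = 0.14263
D(P‖Q) = 0.0989 dits.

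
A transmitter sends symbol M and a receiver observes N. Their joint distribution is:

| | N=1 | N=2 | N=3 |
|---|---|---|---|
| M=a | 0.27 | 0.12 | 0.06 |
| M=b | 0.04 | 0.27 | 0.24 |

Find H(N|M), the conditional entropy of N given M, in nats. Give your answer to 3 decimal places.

0.913 nats

Chain rule: H(N|M) = H(M,N) − H(M).
Marginals: p(M) = (0.4500, 0.5500), p(N) = (0.3100, 0.3900, 0.3000).
H(M,N) = 1.6015 nats; H(M) = 0.6881 nats.
H(N|M) = 1.6015 − 0.6881 = 0.913 nats.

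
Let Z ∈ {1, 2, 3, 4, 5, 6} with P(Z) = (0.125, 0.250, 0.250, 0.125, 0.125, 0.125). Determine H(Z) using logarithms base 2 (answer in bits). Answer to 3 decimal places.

2.500 bits

H(Z) = −Σ p·log₂ p.
  −(0.125)·log₂(0.125) = 0.3750
  −(0.250)·log₂(0.250) = 0.5000
  −(0.250)·log₂(0.250) = 0.5000
  −(0.125)·log₂(0.125) = 0.3750
  −(0.125)·log₂(0.125) = 0.3750
  −(0.125)·log₂(0.125) = 0.3750
Sum: 0.3750 + 0.5000 + 0.5000 + 0.3750 + 0.3750 + 0.3750 = 2.500 bits.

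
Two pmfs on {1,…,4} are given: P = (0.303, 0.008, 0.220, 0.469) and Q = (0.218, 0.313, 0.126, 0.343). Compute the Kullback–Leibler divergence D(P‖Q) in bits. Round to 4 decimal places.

0.4902 bits

D(P‖Q) = Σ p·log₂(p/q).
  0.303·log₂(0.303/0.218) = 0.14392
  0.008·log₂(0.008/0.313) = -0.04232
  0.220·log₂(0.220/0.126) = 0.17690
  0.469·log₂(0.469/0.343) = 0.21170
D(P‖Q) = 0.4902 bits.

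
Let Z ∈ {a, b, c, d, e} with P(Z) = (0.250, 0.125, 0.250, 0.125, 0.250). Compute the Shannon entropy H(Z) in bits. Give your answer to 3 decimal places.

H(Z) = −Σ p·log₂ p.
  −(0.250)·log₂(0.250) = 0.5000
  −(0.125)·log₂(0.125) = 0.3750
  −(0.250)·log₂(0.250) = 0.5000
  −(0.125)·log₂(0.125) = 0.3750
  −(0.250)·log₂(0.250) = 0.5000
Sum: 0.5000 + 0.3750 + 0.5000 + 0.3750 + 0.5000 = 2.250 bits.

2.250 bits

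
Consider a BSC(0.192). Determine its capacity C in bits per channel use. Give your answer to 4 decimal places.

Binary symmetric channel: C = 1 − h₂(ε) where h₂ is the binary entropy function.
h₂(0.192) = −0.192·log₂0.192 − 0.808·log₂0.808 = 0.7056.
C = 1 − 0.7056 = 0.2944 bits per channel use.

0.2944 bits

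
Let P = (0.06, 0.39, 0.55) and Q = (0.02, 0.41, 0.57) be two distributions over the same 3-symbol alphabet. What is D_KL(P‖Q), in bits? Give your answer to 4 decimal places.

0.0386 bits

D(P‖Q) = Σ p·log₂(p/q).
  0.06·log₂(0.06/0.02) = 0.09510
  0.39·log₂(0.39/0.41) = -0.02814
  0.55·log₂(0.55/0.57) = -0.02834
D(P‖Q) = 0.0386 bits.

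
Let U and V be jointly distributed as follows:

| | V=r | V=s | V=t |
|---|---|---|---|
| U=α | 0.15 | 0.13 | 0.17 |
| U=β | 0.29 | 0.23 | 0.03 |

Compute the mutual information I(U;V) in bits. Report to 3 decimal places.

Marginals: p(U) = (0.4500, 0.5500), p(V) = (0.4400, 0.3600, 0.2000).
I(U;V) = H(U) + H(V) − H(U,V).
H(U) = 0.9928, H(V) = 1.5161, H(U,V) = 2.3851.
I(U;V) = 0.9928 + 1.5161 − 2.3851 = 0.124 bits.

0.124 bits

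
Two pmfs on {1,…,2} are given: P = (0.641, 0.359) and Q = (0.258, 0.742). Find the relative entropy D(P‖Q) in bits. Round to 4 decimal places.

0.4656 bits

D(P‖Q) = Σ p·log₂(p/q).
  0.641·log₂(0.641/0.258) = 0.84160
  0.359·log₂(0.359/0.742) = -0.37603
D(P‖Q) = 0.4656 bits.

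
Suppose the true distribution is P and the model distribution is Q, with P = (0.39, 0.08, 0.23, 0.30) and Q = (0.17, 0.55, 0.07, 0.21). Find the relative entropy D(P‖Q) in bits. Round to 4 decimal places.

0.7938 bits

D(P‖Q) = Σ p·log₂(p/q).
  0.39·log₂(0.39/0.17) = 0.46720
  0.08·log₂(0.08/0.55) = -0.22251
  0.23·log₂(0.23/0.07) = 0.39473
  0.30·log₂(0.30/0.21) = 0.15437
D(P‖Q) = 0.7938 bits.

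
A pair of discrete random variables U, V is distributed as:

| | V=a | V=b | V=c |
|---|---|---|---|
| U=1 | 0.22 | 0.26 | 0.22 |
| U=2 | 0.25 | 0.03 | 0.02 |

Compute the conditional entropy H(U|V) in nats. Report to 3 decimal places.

0.490 nats

Marginals: p(U) = (0.7000, 0.3000), p(V) = (0.4700, 0.2900, 0.2400).
H(U|V) = Σ p(V) · H(U|V=·).
  V=a: p=0.4700, H(U|V=a) = 0.6911
  V=b: p=0.2900, H(U|V=b) = 0.3326
  V=c: p=0.2400, H(U|V=c) = 0.2868
Weighted sum = 0.490 nats.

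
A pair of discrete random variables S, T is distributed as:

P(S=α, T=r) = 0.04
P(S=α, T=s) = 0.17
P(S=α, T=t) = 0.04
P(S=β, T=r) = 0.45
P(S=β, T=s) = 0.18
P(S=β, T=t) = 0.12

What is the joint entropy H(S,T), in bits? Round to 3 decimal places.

2.137 bits

H(S,T) = −Σ p(x,y)·log₂ p(x,y) over all 6 cells.
  cell (α,r): −0.04·log₂0.04 = 0.1858
  cell (α,s): −0.17·log₂0.17 = 0.4346
  cell (α,t): −0.04·log₂0.04 = 0.1858
  cell (β,r): −0.45·log₂0.45 = 0.5184
  cell (β,s): −0.18·log₂0.18 = 0.4453
  cell (β,t): −0.12·log₂0.12 = 0.3671
Sum = 2.137 bits.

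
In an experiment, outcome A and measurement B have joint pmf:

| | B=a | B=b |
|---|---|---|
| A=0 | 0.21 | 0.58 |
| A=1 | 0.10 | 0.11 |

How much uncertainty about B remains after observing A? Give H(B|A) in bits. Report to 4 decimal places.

Chain rule: H(B|A) = H(A,B) − H(A).
Marginals: p(A) = (0.7900, 0.2100), p(B) = (0.3100, 0.6900).
H(A,B) = 1.6111 bits; H(A) = 0.7415 bits.
H(B|A) = 1.6111 − 0.7415 = 0.8696 bits.

0.8696 bits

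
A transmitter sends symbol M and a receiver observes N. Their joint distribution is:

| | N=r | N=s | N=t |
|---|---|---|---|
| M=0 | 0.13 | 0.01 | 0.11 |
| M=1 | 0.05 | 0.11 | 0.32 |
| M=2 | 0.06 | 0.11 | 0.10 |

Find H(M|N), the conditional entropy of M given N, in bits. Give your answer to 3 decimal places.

Marginals: p(M) = (0.2500, 0.4800, 0.2700), p(N) = (0.2400, 0.2300, 0.5300).
H(M|N) = Σ p(N) · H(M|N=·).
  N=r: p=0.2400, H(M|N=r) = 1.4506
  N=s: p=0.2300, H(M|N=s) = 1.2145
  N=t: p=0.5300, H(M|N=t) = 1.3643
Weighted sum = 1.351 bits.

1.351 bits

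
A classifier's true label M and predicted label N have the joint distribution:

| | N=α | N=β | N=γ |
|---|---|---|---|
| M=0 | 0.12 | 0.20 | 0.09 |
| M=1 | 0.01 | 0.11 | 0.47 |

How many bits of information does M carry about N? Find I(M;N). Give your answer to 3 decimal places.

0.279 bits

Marginals: p(M) = (0.4100, 0.5900), p(N) = (0.1300, 0.3100, 0.5600).
I(M;N) = Σ p(x,y)·log₂[p(x,y)/(p(x)p(y))].
  (0,α): 0.12·log₂(2.2514) = 0.1405
  (0,β): 0.20·log₂(1.5736) = 0.1308
  (0,γ): 0.09·log₂(0.3920) = -0.1216
  (1,α): 0.01·log₂(0.1304) = -0.0294
  (1,β): 0.11·log₂(0.6014) = -0.0807
  (1,γ): 0.47·log₂(1.4225) = 0.2390
Sum = 0.279 bits.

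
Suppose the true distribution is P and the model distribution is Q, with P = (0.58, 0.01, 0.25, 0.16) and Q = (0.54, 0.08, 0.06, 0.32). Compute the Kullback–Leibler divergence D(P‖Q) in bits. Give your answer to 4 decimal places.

0.3845 bits

D(P‖Q) = Σ p·log₂(p/q).
  0.58·log₂(0.58/0.54) = 0.05979
  0.01·log₂(0.01/0.08) = -0.03000
  0.25·log₂(0.25/0.06) = 0.51472
  0.16·log₂(0.16/0.32) = -0.16000
D(P‖Q) = 0.3845 bits.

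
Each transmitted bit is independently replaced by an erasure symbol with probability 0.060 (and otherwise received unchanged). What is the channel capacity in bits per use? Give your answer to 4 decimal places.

Binary erasure channel: capacity C = 1 − ε.
C = 1 − 0.060 = 0.9400 bits per channel use.

0.9400 bits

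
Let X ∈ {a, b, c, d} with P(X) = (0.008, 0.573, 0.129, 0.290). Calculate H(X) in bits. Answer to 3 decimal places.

H(X) = −Σ p·log₂ p.
  −(0.008)·log₂(0.008) = 0.0557
  −(0.573)·log₂(0.573) = 0.4603
  −(0.129)·log₂(0.129) = 0.3811
  −(0.290)·log₂(0.290) = 0.5179
Sum: 0.0557 + 0.4603 + 0.3811 + 0.5179 = 1.415 bits.

1.415 bits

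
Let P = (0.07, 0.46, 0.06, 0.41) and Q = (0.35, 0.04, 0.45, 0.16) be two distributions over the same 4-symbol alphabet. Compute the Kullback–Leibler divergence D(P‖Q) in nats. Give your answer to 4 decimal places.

D(P‖Q) = Σ p·ln(p/q).
  0.07·ln(0.07/0.35) = -0.11266
  0.46·ln(0.46/0.04) = 1.12348
  0.06·ln(0.06/0.45) = -0.12089
  0.41·ln(0.41/0.16) = 0.38580
D(P‖Q) = 1.2757 nats.

1.2757 nats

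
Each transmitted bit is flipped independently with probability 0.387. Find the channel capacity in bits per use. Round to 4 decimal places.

0.0372 bits

Binary symmetric channel: C = 1 − h₂(ε) where h₂ is the binary entropy function.
h₂(0.387) = −0.387·log₂0.387 − 0.613·log₂0.613 = 0.9628.
C = 1 − 0.9628 = 0.0372 bits per channel use.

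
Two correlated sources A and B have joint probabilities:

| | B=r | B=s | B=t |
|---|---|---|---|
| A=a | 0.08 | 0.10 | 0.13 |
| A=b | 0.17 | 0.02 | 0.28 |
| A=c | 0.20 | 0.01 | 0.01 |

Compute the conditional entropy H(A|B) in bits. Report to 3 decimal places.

Marginals: p(A) = (0.3100, 0.4700, 0.2200), p(B) = (0.4500, 0.1300, 0.4200).
H(A|B) = Σ p(B) · H(A|B=·).
  B=r: p=0.4500, H(A|B=r) = 1.4935
  B=s: p=0.1300, H(A|B=s) = 0.9913
  B=t: p=0.4200, H(A|B=t) = 1.0420
Weighted sum = 1.239 bits.

1.239 bits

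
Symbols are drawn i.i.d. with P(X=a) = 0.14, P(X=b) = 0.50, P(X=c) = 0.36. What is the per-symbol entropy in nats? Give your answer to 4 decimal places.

H(X) = −Σ p·ln p.
  −(0.14)·ln(0.14) = 0.27526
  −(0.50)·ln(0.50) = 0.34657
  −(0.36)·ln(0.36) = 0.36779
Sum: 0.27526 + 0.34657 + 0.36779 = 0.9896 nats.

0.9896 nats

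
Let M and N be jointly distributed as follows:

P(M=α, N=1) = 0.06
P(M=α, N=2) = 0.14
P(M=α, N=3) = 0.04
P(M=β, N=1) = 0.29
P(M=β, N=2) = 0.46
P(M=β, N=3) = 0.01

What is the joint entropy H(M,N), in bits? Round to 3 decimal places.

1.926 bits

H(M,N) = −Σ p(x,y)·log₂ p(x,y) over all 6 cells.
  cell (α,1): −0.06·log₂0.06 = 0.2435
  cell (α,2): −0.14·log₂0.14 = 0.3971
  cell (α,3): −0.04·log₂0.04 = 0.1858
  cell (β,1): −0.29·log₂0.29 = 0.5179
  cell (β,2): −0.46·log₂0.46 = 0.5153
  cell (β,3): −0.01·log₂0.01 = 0.0664
Sum = 1.926 bits.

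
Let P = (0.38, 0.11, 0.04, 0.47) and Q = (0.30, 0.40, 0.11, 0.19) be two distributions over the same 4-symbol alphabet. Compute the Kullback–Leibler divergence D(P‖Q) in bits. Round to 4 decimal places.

D(P‖Q) = Σ p·log₂(p/q).
  0.38·log₂(0.38/0.30) = 0.12959
  0.11·log₂(0.11/0.40) = -0.20487
  0.04·log₂(0.04/0.11) = -0.05838
  0.47·log₂(0.47/0.19) = 0.61413
D(P‖Q) = 0.4805 bits.

0.4805 bits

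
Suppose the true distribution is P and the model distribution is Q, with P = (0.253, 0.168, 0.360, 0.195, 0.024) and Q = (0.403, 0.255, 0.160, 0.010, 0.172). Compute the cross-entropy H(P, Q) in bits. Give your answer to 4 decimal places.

H(P,Q) = −Σ p·log₂ q.
  −0.253·log₂(0.403) = 0.33172
  −0.168·log₂(0.255) = 0.33120
  −0.360·log₂(0.160) = 0.95179
  −0.195·log₂(0.010) = 1.29555
  −0.024·log₂(0.172) = 0.06095
H(P,Q) = 2.9712 bits.

2.9712 bits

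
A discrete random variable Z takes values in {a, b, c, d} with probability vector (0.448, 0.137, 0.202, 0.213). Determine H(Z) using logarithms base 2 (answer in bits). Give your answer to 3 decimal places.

1.853 bits

H(Z) = −Σ p·log₂ p.
  −(0.448)·log₂(0.448) = 0.5190
  −(0.137)·log₂(0.137) = 0.3929
  −(0.202)·log₂(0.202) = 0.4661
  −(0.213)·log₂(0.213) = 0.4752
Sum: 0.5190 + 0.3929 + 0.4661 + 0.4752 = 1.853 bits.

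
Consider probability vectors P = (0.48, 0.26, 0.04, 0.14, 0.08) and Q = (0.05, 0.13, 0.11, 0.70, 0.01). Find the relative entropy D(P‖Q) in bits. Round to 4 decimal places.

1.6828 bits

D(P‖Q) = Σ p·log₂(p/q).
  0.48·log₂(0.48/0.05) = 1.56626
  0.26·log₂(0.26/0.13) = 0.26000
  0.04·log₂(0.04/0.11) = -0.05838
  0.14·log₂(0.14/0.70) = -0.32507
  0.08·log₂(0.08/0.01) = 0.24000
D(P‖Q) = 1.6828 bits.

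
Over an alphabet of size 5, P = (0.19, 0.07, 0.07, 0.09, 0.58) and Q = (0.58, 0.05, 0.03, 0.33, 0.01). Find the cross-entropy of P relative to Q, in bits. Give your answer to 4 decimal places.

H(P,Q) = −Σ p·log₂ q.
  −0.19·log₂(0.58) = 0.14932
  −0.07·log₂(0.05) = 0.30253
  −0.07·log₂(0.03) = 0.35412
  −0.09·log₂(0.33) = 0.14395
  −0.58·log₂(0.01) = 3.85344
H(P,Q) = 4.8034 bits.

4.8034 bits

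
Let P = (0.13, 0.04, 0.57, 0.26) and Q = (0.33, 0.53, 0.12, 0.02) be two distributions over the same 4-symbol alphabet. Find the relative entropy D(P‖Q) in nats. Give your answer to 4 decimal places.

D(P‖Q) = Σ p·ln(p/q).
  0.13·ln(0.13/0.33) = -0.12110
  0.04·ln(0.04/0.53) = -0.10336
  0.57·ln(0.57/0.12) = 0.88814
  0.26·ln(0.26/0.02) = 0.66689
D(P‖Q) = 1.3306 nats.

1.3306 nats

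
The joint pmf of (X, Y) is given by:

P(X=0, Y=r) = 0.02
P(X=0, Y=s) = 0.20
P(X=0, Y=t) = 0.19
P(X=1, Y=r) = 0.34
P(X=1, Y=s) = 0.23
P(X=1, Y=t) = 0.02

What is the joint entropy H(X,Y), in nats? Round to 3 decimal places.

1.499 nats

H(X,Y) = −Σ p(x,y)·ln p(x,y) over all 6 cells.
  cell (0,r): −0.02·ln0.02 = 0.0782
  cell (0,s): −0.20·ln0.20 = 0.3219
  cell (0,t): −0.19·ln0.19 = 0.3155
  cell (1,r): −0.34·ln0.34 = 0.3668
  cell (1,s): −0.23·ln0.23 = 0.3380
  cell (1,t): −0.02·ln0.02 = 0.0782
Sum = 1.499 nats.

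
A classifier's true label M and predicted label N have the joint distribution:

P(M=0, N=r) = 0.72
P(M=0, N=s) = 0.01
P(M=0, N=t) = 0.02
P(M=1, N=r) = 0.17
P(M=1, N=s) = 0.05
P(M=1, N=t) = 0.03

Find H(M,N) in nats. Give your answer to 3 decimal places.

H(M,N) = −Σ p(x,y)·ln p(x,y) over all 6 cells.
  cell (0,r): −0.72·ln0.72 = 0.2365
  cell (0,s): −0.01·ln0.01 = 0.0461
  cell (0,t): −0.02·ln0.02 = 0.0782
  cell (1,r): −0.17·ln0.17 = 0.3012
  cell (1,s): −0.05·ln0.05 = 0.1498
  cell (1,t): −0.03·ln0.03 = 0.1052
Sum = 0.917 nats.

0.917 nats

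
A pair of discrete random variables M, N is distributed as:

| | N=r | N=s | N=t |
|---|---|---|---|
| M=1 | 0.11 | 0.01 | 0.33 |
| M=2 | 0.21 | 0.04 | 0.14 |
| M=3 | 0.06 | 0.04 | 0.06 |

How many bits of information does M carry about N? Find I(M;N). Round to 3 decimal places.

Marginals: p(M) = (0.4500, 0.3900, 0.1600), p(N) = (0.3800, 0.0900, 0.5300).
I(M;N) = H(M) + H(N) − H(M,N).
H(M) = 1.4712, H(N) = 1.3286, H(M,N) = 2.6731.
I(M;N) = 1.4712 + 1.3286 − 2.6731 = 0.127 bits.

0.127 bits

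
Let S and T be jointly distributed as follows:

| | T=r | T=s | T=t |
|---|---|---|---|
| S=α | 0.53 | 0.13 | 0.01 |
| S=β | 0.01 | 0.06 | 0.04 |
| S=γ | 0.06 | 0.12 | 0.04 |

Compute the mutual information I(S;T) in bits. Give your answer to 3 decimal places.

0.270 bits

Marginals: p(S) = (0.6700, 0.1100, 0.2200), p(T) = (0.6000, 0.3100, 0.0900).
I(S;T) = H(S) + H(T) − H(S,T).
H(S) = 1.2180, H(T) = 1.2786, H(S,T) = 2.2266.
I(S;T) = 1.2180 + 1.2786 − 2.2266 = 0.270 bits.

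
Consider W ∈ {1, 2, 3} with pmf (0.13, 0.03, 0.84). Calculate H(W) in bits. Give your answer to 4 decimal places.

H(W) = −Σ p·log₂ p.
  −(0.13)·log₂(0.13) = 0.38264
  −(0.03)·log₂(0.03) = 0.15177
  −(0.84)·log₂(0.84) = 0.21129
Sum: 0.38264 + 0.15177 + 0.21129 = 0.7457 bits.

0.7457 bits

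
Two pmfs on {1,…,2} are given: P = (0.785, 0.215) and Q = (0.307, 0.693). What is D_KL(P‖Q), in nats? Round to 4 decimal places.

D(P‖Q) = Σ p·ln(p/q).
  0.785·ln(0.785/0.307) = 0.73699
  0.215·ln(0.215/0.693) = -0.25163
D(P‖Q) = 0.4854 nats.

0.4854 nats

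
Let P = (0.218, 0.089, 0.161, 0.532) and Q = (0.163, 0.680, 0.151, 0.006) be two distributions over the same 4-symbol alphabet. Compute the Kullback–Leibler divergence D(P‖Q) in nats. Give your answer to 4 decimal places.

2.2787 nats

D(P‖Q) = Σ p·ln(p/q).
  0.218·ln(0.218/0.163) = 0.06338
  0.089·ln(0.089/0.680) = -0.18098
  0.161·ln(0.161/0.151) = 0.01032
  0.532·ln(0.532/0.006) = 2.38596
D(P‖Q) = 2.2787 nats.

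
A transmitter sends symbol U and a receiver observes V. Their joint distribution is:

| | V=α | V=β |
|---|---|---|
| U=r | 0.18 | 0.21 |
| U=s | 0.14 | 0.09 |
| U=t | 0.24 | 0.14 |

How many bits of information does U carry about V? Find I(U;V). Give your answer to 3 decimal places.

Marginals: p(U) = (0.3900, 0.2300, 0.3800), p(V) = (0.5600, 0.4400).
I(U;V) = Σ p(x,y)·log₂[p(x,y)/(p(x)p(y))].
  (r,α): 0.18·log₂(0.8242) = -0.0502
  (r,β): 0.21·log₂(1.2238) = 0.0612
  (s,α): 0.14·log₂(1.0870) = 0.0168
  (s,β): 0.09·log₂(0.8893) = -0.0152
  (t,α): 0.24·log₂(1.1278) = 0.0416
  (t,β): 0.14·log₂(0.8373) = -0.0359
Sum = 0.018 bits.

0.018 bits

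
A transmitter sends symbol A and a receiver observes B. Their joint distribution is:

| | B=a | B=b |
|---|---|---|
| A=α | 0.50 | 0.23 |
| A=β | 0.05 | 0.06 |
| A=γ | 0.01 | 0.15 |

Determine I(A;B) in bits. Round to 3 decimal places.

Marginals: p(A) = (0.7300, 0.1100, 0.1600), p(B) = (0.5600, 0.4400).
I(A;B) = Σ p(x,y)·log₂[p(x,y)/(p(x)p(y))].
  (α,a): 0.50·log₂(1.2231) = 0.1453
  (α,b): 0.23·log₂(0.7161) = -0.1108
  (β,a): 0.05·log₂(0.8117) = -0.0151
  (β,b): 0.06·log₂(1.2397) = 0.0186
  (γ,a): 0.01·log₂(0.1116) = -0.0316
  (γ,b): 0.15·log₂(2.1307) = 0.1637
Sum = 0.170 bits.

0.170 bits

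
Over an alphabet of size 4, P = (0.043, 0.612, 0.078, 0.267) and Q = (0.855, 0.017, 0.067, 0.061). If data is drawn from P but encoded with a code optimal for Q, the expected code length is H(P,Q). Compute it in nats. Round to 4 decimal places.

3.4580 nats

H(P,Q) = −Σ p·ln q.
  −0.043·ln(0.855) = 0.00674
  −0.612·ln(0.017) = 2.49362
  −0.078·ln(0.067) = 0.21084
  −0.267·ln(0.061) = 0.74677
H(P,Q) = 3.4580 nats.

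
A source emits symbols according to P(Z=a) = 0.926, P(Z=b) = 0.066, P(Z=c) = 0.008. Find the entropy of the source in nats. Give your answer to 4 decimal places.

H(Z) = −Σ p·ln p.
  −(0.926)·ln(0.926) = 0.07119
  −(0.066)·ln(0.066) = 0.17939
  −(0.008)·ln(0.008) = 0.03863
Sum: 0.07119 + 0.17939 + 0.03863 = 0.2892 nats.

0.2892 nats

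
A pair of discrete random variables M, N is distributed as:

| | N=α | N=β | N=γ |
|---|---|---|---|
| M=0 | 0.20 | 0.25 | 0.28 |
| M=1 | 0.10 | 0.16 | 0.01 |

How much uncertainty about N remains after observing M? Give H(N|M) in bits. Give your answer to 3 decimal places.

Marginals: p(M) = (0.7300, 0.2700), p(N) = (0.3000, 0.4100, 0.2900).
H(N|M) = Σ p(M) · H(N|M=·).
  M=0: p=0.7300, H(N|M=0) = 1.5715
  M=1: p=0.2700, H(N|M=1) = 1.1542
Weighted sum = 1.459 bits.

1.459 bits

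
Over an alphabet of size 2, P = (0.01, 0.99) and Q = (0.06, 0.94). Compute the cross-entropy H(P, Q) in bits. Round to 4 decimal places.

H(P,Q) = −Σ p·log₂ q.
  −0.01·log₂(0.06) = 0.04059
  −0.99·log₂(0.94) = 0.08837
H(P,Q) = 0.1290 bits.

0.1290 bits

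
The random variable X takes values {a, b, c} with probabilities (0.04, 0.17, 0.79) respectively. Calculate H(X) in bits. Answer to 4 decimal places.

0.8890 bits

H(X) = −Σ p·log₂ p.
  −(0.04)·log₂(0.04) = 0.18575
  −(0.17)·log₂(0.17) = 0.43459
  −(0.79)·log₂(0.79) = 0.26866
Sum: 0.18575 + 0.43459 + 0.26866 = 0.8890 bits.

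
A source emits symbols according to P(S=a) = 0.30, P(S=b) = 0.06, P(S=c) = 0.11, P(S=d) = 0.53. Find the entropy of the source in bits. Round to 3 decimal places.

H(S) = −Σ p·log₂ p.
  −(0.30)·log₂(0.30) = 0.5211
  −(0.06)·log₂(0.06) = 0.2435
  −(0.11)·log₂(0.11) = 0.3503
  −(0.53)·log₂(0.53) = 0.4854
Sum: 0.5211 + 0.2435 + 0.3503 + 0.4854 = 1.600 bits.

1.600 bits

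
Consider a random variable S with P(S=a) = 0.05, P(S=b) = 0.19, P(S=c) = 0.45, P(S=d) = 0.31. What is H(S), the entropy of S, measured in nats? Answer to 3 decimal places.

1.188 nats

H(S) = −Σ p·ln p.
  −(0.05)·ln(0.05) = 0.1498
  −(0.19)·ln(0.19) = 0.3155
  −(0.45)·ln(0.45) = 0.3593
  −(0.31)·ln(0.31) = 0.3631
Sum: 0.1498 + 0.3155 + 0.3593 + 0.3631 = 1.188 nats.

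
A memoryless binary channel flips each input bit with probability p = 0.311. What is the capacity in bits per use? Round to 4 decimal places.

Binary symmetric channel: C = 1 − h₂(ε) where h₂ is the binary entropy function.
h₂(0.311) = −0.311·log₂0.311 − 0.689·log₂0.689 = 0.8943.
C = 1 − 0.8943 = 0.1057 bits per channel use.

0.1057 bits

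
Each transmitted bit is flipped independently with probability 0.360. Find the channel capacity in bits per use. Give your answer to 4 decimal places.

Binary symmetric channel: C = 1 − h₂(ε) where h₂ is the binary entropy function.
h₂(0.360) = −0.360·log₂0.360 − 0.640·log₂0.640 = 0.9427.
C = 1 − 0.9427 = 0.0573 bits per channel use.

0.0573 bits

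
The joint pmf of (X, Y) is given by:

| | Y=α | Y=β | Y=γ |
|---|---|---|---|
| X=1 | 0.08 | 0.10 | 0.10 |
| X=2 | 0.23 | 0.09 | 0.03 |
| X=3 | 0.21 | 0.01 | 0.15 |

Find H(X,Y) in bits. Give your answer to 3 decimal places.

H(X,Y) = −Σ p(x,y)·log₂ p(x,y) over all 9 cells.
  cell (1,α): −0.08·log₂0.08 = 0.2915
  cell (1,β): −0.10·log₂0.10 = 0.3322
  cell (1,γ): −0.10·log₂0.10 = 0.3322
  cell (2,α): −0.23·log₂0.23 = 0.4877
  cell (2,β): −0.09·log₂0.09 = 0.3127
  cell (2,γ): −0.03·log₂0.03 = 0.1518
  cell (3,α): −0.21·log₂0.21 = 0.4728
  cell (3,β): −0.01·log₂0.01 = 0.0664
  cell (3,γ): −0.15·log₂0.15 = 0.4105
Sum = 2.858 bits.

2.858 bits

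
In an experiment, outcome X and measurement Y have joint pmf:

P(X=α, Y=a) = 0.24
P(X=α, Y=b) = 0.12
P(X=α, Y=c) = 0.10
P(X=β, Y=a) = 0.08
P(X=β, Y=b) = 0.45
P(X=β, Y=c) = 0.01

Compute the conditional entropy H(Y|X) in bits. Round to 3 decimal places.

1.074 bits

Marginals: p(X) = (0.4600, 0.5400), p(Y) = (0.3200, 0.5700, 0.1100).
H(Y|X) = Σ p(X) · H(Y|X=·).
  X=α: p=0.4600, H(Y|X=α) = 1.4740
  X=β: p=0.5400, H(Y|X=β) = 0.7339
Weighted sum = 1.074 bits.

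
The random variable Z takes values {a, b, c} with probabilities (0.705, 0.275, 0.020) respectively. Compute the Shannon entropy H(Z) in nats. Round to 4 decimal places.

H(Z) = −Σ p·ln p.
  −(0.705)·ln(0.705) = 0.24644
  −(0.275)·ln(0.275) = 0.35502
  −(0.020)·ln(0.020) = 0.07824
Sum: 0.24644 + 0.35502 + 0.07824 = 0.6797 nats.

0.6797 nats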